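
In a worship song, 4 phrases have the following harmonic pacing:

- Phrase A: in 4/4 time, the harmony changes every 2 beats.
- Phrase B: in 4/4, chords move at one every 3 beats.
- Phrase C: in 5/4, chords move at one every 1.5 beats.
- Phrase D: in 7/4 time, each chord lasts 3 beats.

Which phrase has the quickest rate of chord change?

Phrase C

A: 4 beats/bar ÷ 2 beats/chord = 2 chords/bar.
B: 4 beats/bar ÷ 3 beats/chord = 4/3 chords/bar.
C: 5 beats/bar ÷ 1.5 beats/chord = 10/3 chords/bar.
D: 7 beats/bar ÷ 3 beats/chord = 7/3 chords/bar.
Fastest is C at 10/3 chords/bar.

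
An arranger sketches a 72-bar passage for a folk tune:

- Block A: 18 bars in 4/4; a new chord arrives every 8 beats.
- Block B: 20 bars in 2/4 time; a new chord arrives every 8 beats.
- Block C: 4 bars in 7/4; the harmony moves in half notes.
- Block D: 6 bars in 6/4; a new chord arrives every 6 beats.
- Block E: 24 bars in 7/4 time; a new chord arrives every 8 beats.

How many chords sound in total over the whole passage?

A: 18 bars × 4 beats = 72 beats; 8 beats/chord → 9 chords.
B: 20 bars × 2 beats = 40 beats; 8 beats/chord → 5 chords.
C: 4 bars × 7 beats = 28 beats; 2 beats/chord → 14 chords.
D: 6 bars × 6 beats = 36 beats; 6 beats/chord → 6 chords.
E: 24 bars × 7 beats = 168 beats; 8 beats/chord → 21 chords.
Total: 9 + 5 + 14 + 6 + 21 = 55.

55 chords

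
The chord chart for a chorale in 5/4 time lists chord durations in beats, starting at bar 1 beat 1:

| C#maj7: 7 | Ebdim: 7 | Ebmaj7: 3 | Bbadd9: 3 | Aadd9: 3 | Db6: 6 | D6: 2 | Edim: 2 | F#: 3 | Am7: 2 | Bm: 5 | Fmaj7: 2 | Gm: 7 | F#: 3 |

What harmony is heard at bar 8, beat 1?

Beat 1 of bar 8 is beat (8−1)×5 + 1 = 36 overall.
Running totals: C#maj7 ends at 7, Ebdim ends at 14, Ebmaj7 ends at 17, Bbadd9 ends at 20, Aadd9 ends at 23, Db6 ends at 29, D6 ends at 31, Edim ends at 33, F# ends at 36.
Beat 36 falls within F#.

F#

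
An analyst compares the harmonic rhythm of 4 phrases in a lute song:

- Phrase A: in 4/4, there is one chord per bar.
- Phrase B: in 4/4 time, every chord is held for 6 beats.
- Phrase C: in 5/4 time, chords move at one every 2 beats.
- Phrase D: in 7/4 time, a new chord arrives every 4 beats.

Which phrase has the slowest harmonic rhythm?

Phrase B

A: 4 beats/bar ÷ 4 beats/chord = 1 chord/bar.
B: 4 beats/bar ÷ 6 beats/chord = 2/3 chords/bar.
C: 5 beats/bar ÷ 2 beats/chord = 2.5 chords/bar.
D: 7 beats/bar ÷ 4 beats/chord = 1.75 chords/bar.
Slowest is B at 2/3 chords/bar.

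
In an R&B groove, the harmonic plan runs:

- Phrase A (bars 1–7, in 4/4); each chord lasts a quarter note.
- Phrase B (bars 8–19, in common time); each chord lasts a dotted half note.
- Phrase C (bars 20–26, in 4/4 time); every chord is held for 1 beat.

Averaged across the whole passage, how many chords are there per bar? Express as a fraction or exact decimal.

36/13 chords per bar

A: 7 bars of 4 beats is 28 beats; at 1 beat each that's 28 chords.
B: 12 bars of 4 beats is 48 beats; at 3 beats each that's 16 chords.
C: 7 bars of 4 beats is 28 beats; at 1 beat each that's 28 chords.
Overall: 72 chords over 26 bars → 72/26 = 36/13 chords per bar.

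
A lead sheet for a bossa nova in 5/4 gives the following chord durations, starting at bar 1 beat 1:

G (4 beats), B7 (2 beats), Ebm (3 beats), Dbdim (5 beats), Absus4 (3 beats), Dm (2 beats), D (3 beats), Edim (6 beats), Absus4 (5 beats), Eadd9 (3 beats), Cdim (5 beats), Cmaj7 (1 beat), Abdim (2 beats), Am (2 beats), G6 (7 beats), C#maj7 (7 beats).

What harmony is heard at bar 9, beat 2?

Beat 2 of bar 9 is beat (9−1)×5 + 2 = 42 overall.
Running totals: G ends at 4, B7 ends at 6, Ebm ends at 9, Dbdim ends at 14, Absus4 ends at 17, Dm ends at 19, D ends at 22, Edim ends at 28, Absus4 ends at 33, Eadd9 ends at 36, Cdim ends at 41, Cmaj7 ends at 42.
Beat 42 falls within Cmaj7.

Cmaj7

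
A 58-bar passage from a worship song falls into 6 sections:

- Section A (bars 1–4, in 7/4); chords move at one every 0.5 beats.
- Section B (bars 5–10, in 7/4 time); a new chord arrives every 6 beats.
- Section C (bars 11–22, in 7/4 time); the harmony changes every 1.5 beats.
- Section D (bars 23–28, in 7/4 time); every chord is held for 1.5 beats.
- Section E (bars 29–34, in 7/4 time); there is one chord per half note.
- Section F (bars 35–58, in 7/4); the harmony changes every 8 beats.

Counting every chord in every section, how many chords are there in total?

189 chords

A has 28 beats and chords last 0.5 each, so 56 chords.
B has 42 beats and chords last 6 each, so 7 chords.
C has 84 beats and chords last 1.5 each, so 56 chords.
D has 42 beats and chords last 1.5 each, so 28 chords.
E has 42 beats and chords last 2 each, so 21 chords.
F has 168 beats and chords last 8 each, so 21 chords.
Total: 56 + 7 + 56 + 28 + 21 + 21 = 189.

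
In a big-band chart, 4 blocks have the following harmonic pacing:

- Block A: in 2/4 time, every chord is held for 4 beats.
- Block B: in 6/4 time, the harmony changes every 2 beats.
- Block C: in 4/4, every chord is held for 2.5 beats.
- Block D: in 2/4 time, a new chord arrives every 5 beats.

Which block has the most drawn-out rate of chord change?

Block D

A: each chord is 4 beats in 2/4, so 0.5 per bar.
B: each chord is 2 beats in 6/4, so 3 per bar.
C: each chord is 2.5 beats in 4/4, so 1.6 per bar.
D: each chord is 5 beats in 2/4, so 0.4 per bar.
Slowest is D at 0.4 chords/bar.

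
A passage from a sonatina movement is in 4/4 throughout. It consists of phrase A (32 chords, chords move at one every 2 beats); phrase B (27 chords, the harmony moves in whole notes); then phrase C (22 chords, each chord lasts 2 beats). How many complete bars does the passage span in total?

A: 32 × 2 = 64 beats = 16 bars.
B: 27 × 4 = 108 beats = 27 bars.
C: 22 × 2 = 44 beats = 11 bars.
Total: 16 + 27 + 11 = 54 bars.

54 bars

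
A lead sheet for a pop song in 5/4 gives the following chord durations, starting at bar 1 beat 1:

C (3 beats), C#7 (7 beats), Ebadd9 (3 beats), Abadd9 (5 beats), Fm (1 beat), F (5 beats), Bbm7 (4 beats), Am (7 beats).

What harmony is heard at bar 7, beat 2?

Beat 2 of bar 7 is beat (7−1)×5 + 2 = 32 overall.
Running totals: C ends at 3, C#7 ends at 10, Ebadd9 ends at 13, Abadd9 ends at 18, Fm ends at 19, F ends at 24, Bbm7 ends at 28, Am ends at 35.
Beat 32 falls within Am.

Am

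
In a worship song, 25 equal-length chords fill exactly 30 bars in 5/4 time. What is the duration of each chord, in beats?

30 bars × 5 beats/bar = 150 beats total.
150 beats ÷ 25 chords = 6 beats per chord.

6 beats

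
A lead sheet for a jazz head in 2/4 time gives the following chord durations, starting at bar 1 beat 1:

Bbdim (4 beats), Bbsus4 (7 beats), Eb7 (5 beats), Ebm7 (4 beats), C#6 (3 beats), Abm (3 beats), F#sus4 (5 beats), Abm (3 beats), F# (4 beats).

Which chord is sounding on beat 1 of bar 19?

F#

Beat 1 of bar 19 is beat (19−1)×2 + 1 = 37 overall.
Running totals: Bbdim ends at 4, Bbsus4 ends at 11, Eb7 ends at 16, Ebm7 ends at 20, C#6 ends at 23, Abm ends at 26, F#sus4 ends at 31, Abm ends at 34, F# ends at 38.
Beat 37 falls within F#.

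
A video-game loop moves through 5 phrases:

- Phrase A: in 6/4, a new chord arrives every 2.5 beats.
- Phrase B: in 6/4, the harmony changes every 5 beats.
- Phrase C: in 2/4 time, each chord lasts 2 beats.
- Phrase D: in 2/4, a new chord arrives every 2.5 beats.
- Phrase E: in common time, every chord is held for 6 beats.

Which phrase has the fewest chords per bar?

A: each chord is 2.5 beats in 6/4, so 2.4 per bar.
B: each chord is 5 beats in 6/4, so 1.2 per bar.
C: each chord is 2 beats in 2/4, so 1 per bar.
D: each chord is 2.5 beats in 2/4, so 0.8 per bar.
E: each chord is 6 beats in 4/4, so 2/3 per bar.
Slowest is E at 2/3 chords/bar.

Phrase E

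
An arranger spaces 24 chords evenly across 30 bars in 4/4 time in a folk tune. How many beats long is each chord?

5 beats

30 bars × 4 beats/bar = 120 beats total.
120 beats ÷ 24 chords = 5 beats per chord.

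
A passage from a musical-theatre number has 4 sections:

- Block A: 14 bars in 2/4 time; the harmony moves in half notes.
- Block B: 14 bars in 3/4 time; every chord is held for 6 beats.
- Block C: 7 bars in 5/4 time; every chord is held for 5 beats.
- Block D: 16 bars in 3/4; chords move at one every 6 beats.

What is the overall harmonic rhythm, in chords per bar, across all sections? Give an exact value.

A: 14 × 2 = 28 beats ÷ 2 = 14 chords.
B: 14 × 3 = 42 beats ÷ 6 = 7 chords.
C: 7 × 5 = 35 beats ÷ 5 = 7 chords.
D: 16 × 3 = 48 beats ÷ 6 = 8 chords.
Overall: 36 chords over 51 bars → 36/51 = 12/17 chords per bar.

12/17 chords per bar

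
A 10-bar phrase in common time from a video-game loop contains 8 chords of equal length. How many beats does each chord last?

10 bars × 4 beats/bar = 40 beats total.
40 beats ÷ 8 chords = 5 beats per chord.

5 beats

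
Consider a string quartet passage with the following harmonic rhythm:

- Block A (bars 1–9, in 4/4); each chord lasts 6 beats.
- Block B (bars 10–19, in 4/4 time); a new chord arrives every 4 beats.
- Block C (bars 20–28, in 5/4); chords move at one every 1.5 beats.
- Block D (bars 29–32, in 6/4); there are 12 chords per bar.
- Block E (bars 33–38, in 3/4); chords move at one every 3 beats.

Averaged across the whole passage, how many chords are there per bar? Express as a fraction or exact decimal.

A: 9 bars of 4 beats is 36 beats; at 6 beats each that's 6 chords.
B: 10 bars of 4 beats is 40 beats; at 4 beats each that's 10 chords.
C: 9 bars of 5 beats is 45 beats; at 1.5 beats each that's 30 chords.
D: 4 bars of 6 beats is 24 beats; at 0.5 beats each that's 48 chords.
E: 6 bars of 3 beats is 18 beats; at 3 beats each that's 6 chords.
Overall: 100 chords over 38 bars → 100/38 = 50/19 chords per bar.

50/19 chords per bar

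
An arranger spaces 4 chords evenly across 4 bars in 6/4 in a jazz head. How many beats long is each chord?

6 beats

4 bars × 6 beats/bar = 24 beats total.
24 beats ÷ 4 chords = 6 beats per chord.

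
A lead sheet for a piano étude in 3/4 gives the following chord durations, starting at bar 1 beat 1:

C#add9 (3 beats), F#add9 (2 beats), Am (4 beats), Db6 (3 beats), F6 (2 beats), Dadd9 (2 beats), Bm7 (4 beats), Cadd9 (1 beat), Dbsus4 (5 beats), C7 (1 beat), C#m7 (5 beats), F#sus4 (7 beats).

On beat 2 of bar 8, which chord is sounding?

Beat 2 of bar 8 is beat (8−1)×3 + 2 = 23 overall.
Running totals: C#add9 ends at 3, F#add9 ends at 5, Am ends at 9, Db6 ends at 12, F6 ends at 14, Dadd9 ends at 16, Bm7 ends at 20, Cadd9 ends at 21, Dbsus4 ends at 26.
Beat 23 falls within Dbsus4.

Dbsus4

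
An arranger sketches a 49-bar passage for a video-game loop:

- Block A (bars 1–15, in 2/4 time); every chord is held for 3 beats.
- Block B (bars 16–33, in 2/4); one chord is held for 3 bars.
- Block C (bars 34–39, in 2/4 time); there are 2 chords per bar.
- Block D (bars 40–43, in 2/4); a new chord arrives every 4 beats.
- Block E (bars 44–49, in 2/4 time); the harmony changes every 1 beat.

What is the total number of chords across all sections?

42 chords

A: 15·2 = 30 beats, 30/3 = 10 chords.
B: 18·2 = 36 beats, 36/6 = 6 chords.
C: 6·2 = 12 beats, 12/1 = 12 chords.
D: 4·2 = 8 beats, 8/4 = 2 chords.
E: 6·2 = 12 beats, 12/1 = 12 chords.
Total: 10 + 6 + 12 + 2 + 12 = 42.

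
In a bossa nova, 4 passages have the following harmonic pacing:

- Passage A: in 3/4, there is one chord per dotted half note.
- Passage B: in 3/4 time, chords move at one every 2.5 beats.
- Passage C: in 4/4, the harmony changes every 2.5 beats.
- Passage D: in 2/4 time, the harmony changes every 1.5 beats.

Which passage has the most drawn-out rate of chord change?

Passage A

A: 3 beats/bar ÷ 3 beats/chord = 1 chord/bar.
B: 3 beats/bar ÷ 2.5 beats/chord = 1.2 chords/bar.
C: 4 beats/bar ÷ 2.5 beats/chord = 1.6 chords/bar.
D: 2 beats/bar ÷ 1.5 beats/chord = 4/3 chords/bar.
Slowest is A at 1 chords/bar.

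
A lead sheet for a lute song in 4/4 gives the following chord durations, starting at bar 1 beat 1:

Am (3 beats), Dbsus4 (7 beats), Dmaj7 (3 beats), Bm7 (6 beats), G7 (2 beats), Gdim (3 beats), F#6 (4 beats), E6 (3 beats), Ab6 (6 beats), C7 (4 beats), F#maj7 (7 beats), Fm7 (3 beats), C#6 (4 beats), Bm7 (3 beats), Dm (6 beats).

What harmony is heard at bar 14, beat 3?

C#6

Beat 3 of bar 14 is beat (14−1)×4 + 3 = 55 overall.
Running totals: Am ends at 3, Dbsus4 ends at 10, Dmaj7 ends at 13, Bm7 ends at 19, G7 ends at 21, Gdim ends at 24, F#6 ends at 28, E6 ends at 31, Ab6 ends at 37, C7 ends at 41, F#maj7 ends at 48, Fm7 ends at 51, C#6 ends at 55.
Beat 55 falls within C#6.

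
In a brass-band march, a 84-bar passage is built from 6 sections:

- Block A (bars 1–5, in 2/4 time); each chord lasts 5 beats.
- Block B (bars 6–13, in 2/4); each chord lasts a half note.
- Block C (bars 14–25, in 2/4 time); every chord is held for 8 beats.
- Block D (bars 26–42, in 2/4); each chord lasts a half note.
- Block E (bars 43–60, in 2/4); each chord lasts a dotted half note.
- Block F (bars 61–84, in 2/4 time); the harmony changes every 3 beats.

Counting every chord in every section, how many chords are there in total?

58 chords

A: 5 bars × 2 beats = 10 beats; 5 beats/chord → 2 chords.
B: 8 bars × 2 beats = 16 beats; 2 beats/chord → 8 chords.
C: 12 bars × 2 beats = 24 beats; 8 beats/chord → 3 chords.
D: 17 bars × 2 beats = 34 beats; 2 beats/chord → 17 chords.
E: 18 bars × 2 beats = 36 beats; 3 beats/chord → 12 chords.
F: 24 bars × 2 beats = 48 beats; 3 beats/chord → 16 chords.
Total: 2 + 8 + 3 + 17 + 12 + 16 = 58.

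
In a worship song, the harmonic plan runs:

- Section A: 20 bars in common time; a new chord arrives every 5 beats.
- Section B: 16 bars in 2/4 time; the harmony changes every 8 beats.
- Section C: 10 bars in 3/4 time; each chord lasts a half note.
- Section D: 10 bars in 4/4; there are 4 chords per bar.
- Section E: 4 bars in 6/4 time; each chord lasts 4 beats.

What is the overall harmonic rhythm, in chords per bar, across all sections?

1.35 chords per bar

A: 20 bars of 4 beats is 80 beats; at 5 beats each that's 16 chords.
B: 16 bars of 2 beats is 32 beats; at 8 beats each that's 4 chords.
C: 10 bars of 3 beats is 30 beats; at 2 beats each that's 15 chords.
D: 10 bars of 4 beats is 40 beats; at 1 beat each that's 40 chords.
E: 4 bars of 6 beats is 24 beats; at 4 beats each that's 6 chords.
Overall: 81 chords over 60 bars → 81/60 = 1.35 chords per bar.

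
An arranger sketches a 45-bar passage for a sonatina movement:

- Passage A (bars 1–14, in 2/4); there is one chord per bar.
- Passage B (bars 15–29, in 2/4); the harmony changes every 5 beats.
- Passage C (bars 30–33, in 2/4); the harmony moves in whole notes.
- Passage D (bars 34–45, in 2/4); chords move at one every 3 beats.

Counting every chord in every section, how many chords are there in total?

A: 14·2 = 28 beats, 28/2 = 14 chords.
B: 15·2 = 30 beats, 30/5 = 6 chords.
C: 4·2 = 8 beats, 8/4 = 2 chords.
D: 12·2 = 24 beats, 24/3 = 8 chords.
Total: 14 + 6 + 2 + 8 = 30.

30 chords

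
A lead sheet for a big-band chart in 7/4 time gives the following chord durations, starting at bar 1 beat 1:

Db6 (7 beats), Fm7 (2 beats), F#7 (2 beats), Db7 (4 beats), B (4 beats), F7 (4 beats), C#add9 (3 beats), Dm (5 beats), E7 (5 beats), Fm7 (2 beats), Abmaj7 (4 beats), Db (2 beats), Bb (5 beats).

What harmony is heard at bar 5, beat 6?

E7

Beat 6 of bar 5 is beat (5−1)×7 + 6 = 34 overall.
Running totals: Db6 ends at 7, Fm7 ends at 9, F#7 ends at 11, Db7 ends at 15, B ends at 19, F7 ends at 23, C#add9 ends at 26, Dm ends at 31, E7 ends at 36.
Beat 34 falls within E7.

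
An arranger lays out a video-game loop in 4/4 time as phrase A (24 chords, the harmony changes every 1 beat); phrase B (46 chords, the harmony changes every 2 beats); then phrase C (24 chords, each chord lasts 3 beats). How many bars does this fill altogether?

47 bars

A: 24 × 1 = 24 beats = 6 bars.
B: 46 × 2 = 92 beats = 23 bars.
C: 24 × 3 = 72 beats = 18 bars.
Total: 6 + 23 + 18 = 47 bars.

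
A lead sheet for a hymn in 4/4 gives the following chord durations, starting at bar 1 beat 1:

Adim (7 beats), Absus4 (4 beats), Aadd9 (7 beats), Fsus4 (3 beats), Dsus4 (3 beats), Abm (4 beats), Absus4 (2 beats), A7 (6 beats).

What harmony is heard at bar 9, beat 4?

A7

Beat 4 of bar 9 is beat (9−1)×4 + 4 = 36 overall.
Running totals: Adim ends at 7, Absus4 ends at 11, Aadd9 ends at 18, Fsus4 ends at 21, Dsus4 ends at 24, Abm ends at 28, Absus4 ends at 30, A7 ends at 36.
Beat 36 falls within A7.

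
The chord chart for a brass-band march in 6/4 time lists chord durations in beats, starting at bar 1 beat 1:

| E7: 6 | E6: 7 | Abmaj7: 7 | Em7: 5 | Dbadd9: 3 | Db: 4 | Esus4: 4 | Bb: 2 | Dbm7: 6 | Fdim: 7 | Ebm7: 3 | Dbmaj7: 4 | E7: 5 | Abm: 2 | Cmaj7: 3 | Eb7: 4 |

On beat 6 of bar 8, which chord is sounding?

Fdim

Beat 6 of bar 8 is beat (8−1)×6 + 6 = 48 overall.
Running totals: E7 ends at 6, E6 ends at 13, Abmaj7 ends at 20, Em7 ends at 25, Dbadd9 ends at 28, Db ends at 32, Esus4 ends at 36, Bb ends at 38, Dbm7 ends at 44, Fdim ends at 51.
Beat 48 falls within Fdim.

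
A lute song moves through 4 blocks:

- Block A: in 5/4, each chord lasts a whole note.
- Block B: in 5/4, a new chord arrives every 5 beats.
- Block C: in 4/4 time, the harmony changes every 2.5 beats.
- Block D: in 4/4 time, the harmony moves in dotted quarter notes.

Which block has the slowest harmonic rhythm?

Block B

A: 5 beats/bar ÷ 4 beats/chord = 1.25 chords/bar.
B: 5 beats/bar ÷ 5 beats/chord = 1 chord/bar.
C: 4 beats/bar ÷ 2.5 beats/chord = 1.6 chords/bar.
D: 4 beats/bar ÷ 1.5 beats/chord = 8/3 chords/bar.
Slowest is B at 1 chords/bar.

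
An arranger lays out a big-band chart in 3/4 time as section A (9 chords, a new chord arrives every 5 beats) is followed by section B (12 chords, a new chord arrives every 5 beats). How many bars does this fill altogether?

35 bars

A: 9 × 5 = 45 beats = 15 bars.
B: 12 × 5 = 60 beats = 20 bars.
Total: 15 + 20 = 35 bars.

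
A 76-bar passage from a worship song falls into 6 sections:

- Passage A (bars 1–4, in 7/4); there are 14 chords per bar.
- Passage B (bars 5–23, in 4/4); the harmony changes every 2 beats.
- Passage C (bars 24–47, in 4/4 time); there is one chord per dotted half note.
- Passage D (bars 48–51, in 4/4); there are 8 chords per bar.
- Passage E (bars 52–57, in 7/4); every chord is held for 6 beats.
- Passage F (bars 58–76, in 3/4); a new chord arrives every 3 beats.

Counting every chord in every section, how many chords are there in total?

184 chords

A: 4 bars × 7 beats = 28 beats; 0.5 beats/chord → 56 chords.
B: 19 bars × 4 beats = 76 beats; 2 beats/chord → 38 chords.
C: 24 bars × 4 beats = 96 beats; 3 beats/chord → 32 chords.
D: 4 bars × 4 beats = 16 beats; 0.5 beats/chord → 32 chords.
E: 6 bars × 7 beats = 42 beats; 6 beats/chord → 7 chords.
F: 19 bars × 3 beats = 57 beats; 3 beats/chord → 19 chords.
Total: 56 + 38 + 32 + 32 + 7 + 19 = 184.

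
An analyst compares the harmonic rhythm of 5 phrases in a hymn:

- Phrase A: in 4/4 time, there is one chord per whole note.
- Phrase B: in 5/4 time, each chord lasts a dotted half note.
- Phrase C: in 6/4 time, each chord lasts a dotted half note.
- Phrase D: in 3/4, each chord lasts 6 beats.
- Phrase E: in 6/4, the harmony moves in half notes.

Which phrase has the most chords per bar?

Phrase E

A: 4/4 = 1 chord/bar.
B: 5/3 = 5/3 chords/bar.
C: 6/3 = 2 chords/bar.
D: 3/6 = 0.5 chords/bar.
E: 6/2 = 3 chords/bar.
Fastest is E at 3 chords/bar.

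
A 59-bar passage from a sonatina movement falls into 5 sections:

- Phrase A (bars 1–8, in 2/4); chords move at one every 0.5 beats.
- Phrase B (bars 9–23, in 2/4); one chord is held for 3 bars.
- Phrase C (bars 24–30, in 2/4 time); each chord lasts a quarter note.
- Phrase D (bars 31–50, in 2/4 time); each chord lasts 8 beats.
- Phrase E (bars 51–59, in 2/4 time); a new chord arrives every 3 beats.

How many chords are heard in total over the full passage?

A has 16 beats and chords last 0.5 each, so 32 chords.
B has 30 beats and chords last 6 each, so 5 chords.
C has 14 beats and chords last 1 each, so 14 chords.
D has 40 beats and chords last 8 each, so 5 chords.
E has 18 beats and chords last 3 each, so 6 chords.
Total: 32 + 5 + 14 + 5 + 6 = 62.

62 chords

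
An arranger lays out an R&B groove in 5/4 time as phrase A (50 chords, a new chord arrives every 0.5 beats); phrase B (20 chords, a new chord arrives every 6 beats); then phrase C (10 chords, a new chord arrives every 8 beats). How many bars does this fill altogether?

A: 50 × 0.5 = 25 beats = 5 bars.
B: 20 × 6 = 120 beats = 24 bars.
C: 10 × 8 = 80 beats = 16 bars.
Total: 5 + 24 + 16 = 45 bars.

45 bars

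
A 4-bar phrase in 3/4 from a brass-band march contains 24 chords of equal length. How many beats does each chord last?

0.5 beats

4 bars × 3 beats/bar = 12 beats total.
12 beats ÷ 24 chords = 0.5 beats per chord.
(That is an eighth note.)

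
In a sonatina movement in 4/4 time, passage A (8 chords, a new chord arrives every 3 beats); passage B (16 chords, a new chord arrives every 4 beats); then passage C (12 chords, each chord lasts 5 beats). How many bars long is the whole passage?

A: 8 × 3 = 24 beats = 6 bars.
B: 16 × 4 = 64 beats = 16 bars.
C: 12 × 5 = 60 beats = 15 bars.
Total: 6 + 16 + 15 = 37 bars.

37 bars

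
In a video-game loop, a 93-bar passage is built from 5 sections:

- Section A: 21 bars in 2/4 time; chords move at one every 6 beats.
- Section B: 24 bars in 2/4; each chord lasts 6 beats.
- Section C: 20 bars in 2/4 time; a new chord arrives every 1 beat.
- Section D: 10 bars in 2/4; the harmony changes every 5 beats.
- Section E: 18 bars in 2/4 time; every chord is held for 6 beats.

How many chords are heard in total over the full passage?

A has 42 beats and chords last 6 each, so 7 chords.
B has 48 beats and chords last 6 each, so 8 chords.
C has 40 beats and chords last 1 each, so 40 chords.
D has 20 beats and chords last 5 each, so 4 chords.
E has 36 beats and chords last 6 each, so 6 chords.
Total: 7 + 8 + 40 + 4 + 6 = 65.

65 chords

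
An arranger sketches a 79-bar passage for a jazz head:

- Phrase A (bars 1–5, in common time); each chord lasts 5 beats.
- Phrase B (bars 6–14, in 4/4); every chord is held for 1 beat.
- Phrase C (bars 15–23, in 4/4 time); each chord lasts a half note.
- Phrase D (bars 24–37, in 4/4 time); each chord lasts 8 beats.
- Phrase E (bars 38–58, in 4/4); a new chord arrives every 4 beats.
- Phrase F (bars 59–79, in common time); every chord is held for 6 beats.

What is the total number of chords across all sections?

100 chords

A: 5·4 = 20 beats, 20/5 = 4 chords.
B: 9·4 = 36 beats, 36/1 = 36 chords.
C: 9·4 = 36 beats, 36/2 = 18 chords.
D: 14·4 = 56 beats, 56/8 = 7 chords.
E: 21·4 = 84 beats, 84/4 = 21 chords.
F: 21·4 = 84 beats, 84/6 = 14 chords.
Total: 4 + 36 + 18 + 7 + 21 + 14 = 100.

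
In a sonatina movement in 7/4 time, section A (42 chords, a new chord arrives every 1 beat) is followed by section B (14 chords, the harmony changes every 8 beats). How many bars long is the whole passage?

A: 42 × 1 = 42 beats = 6 bars.
B: 14 × 8 = 112 beats = 16 bars.
Total: 6 + 16 = 22 bars.

22 bars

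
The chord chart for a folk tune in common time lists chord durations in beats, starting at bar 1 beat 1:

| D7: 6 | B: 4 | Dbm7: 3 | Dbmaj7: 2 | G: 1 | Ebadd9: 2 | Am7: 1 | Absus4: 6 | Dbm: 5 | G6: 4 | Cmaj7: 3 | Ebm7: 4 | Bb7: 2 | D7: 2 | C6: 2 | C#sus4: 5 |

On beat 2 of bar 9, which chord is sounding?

Beat 2 of bar 9 is beat (9−1)×4 + 2 = 34 overall.
Running totals: D7 ends at 6, B ends at 10, Dbm7 ends at 13, Dbmaj7 ends at 15, G ends at 16, Ebadd9 ends at 18, Am7 ends at 19, Absus4 ends at 25, Dbm ends at 30, G6 ends at 34.
Beat 34 falls within G6.

G6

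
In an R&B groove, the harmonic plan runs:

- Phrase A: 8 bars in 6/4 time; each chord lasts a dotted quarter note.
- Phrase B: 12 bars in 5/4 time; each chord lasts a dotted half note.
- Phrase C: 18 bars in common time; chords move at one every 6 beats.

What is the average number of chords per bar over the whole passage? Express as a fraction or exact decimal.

A: 8 × 6 = 48 beats ÷ 1.5 = 32 chords.
B: 12 × 5 = 60 beats ÷ 3 = 20 chords.
C: 18 × 4 = 72 beats ÷ 6 = 12 chords.
Overall: 64 chords over 38 bars → 64/38 = 32/19 chords per bar.

32/19 chords per bar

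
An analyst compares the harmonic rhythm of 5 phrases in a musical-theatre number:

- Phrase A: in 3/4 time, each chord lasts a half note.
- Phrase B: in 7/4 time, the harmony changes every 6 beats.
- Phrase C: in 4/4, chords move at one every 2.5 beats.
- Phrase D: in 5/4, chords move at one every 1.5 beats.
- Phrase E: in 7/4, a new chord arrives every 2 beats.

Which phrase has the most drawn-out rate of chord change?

Phrase B

A: 3/2 = 1.5 chords/bar.
B: 7/6 = 7/6 chords/bar.
C: 4/2.5 = 1.6 chords/bar.
D: 5/1.5 = 10/3 chords/bar.
E: 7/2 = 3.5 chords/bar.
Slowest is B at 7/6 chords/bar.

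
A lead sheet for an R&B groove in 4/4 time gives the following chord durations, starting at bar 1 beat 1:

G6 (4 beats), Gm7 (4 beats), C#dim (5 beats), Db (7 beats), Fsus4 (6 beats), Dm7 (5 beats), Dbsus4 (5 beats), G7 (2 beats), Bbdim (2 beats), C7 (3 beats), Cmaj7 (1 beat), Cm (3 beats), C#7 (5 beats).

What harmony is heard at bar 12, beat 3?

Cm

Beat 3 of bar 12 is beat (12−1)×4 + 3 = 47 overall.
Running totals: G6 ends at 4, Gm7 ends at 8, C#dim ends at 13, Db ends at 20, Fsus4 ends at 26, Dm7 ends at 31, Dbsus4 ends at 36, G7 ends at 38, Bbdim ends at 40, C7 ends at 43, Cmaj7 ends at 44, Cm ends at 47.
Beat 47 falls within Cm.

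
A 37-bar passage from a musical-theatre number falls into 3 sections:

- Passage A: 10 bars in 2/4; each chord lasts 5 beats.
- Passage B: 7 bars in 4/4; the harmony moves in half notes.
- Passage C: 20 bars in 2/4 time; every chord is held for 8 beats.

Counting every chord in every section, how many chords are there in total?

A: 10 bars × 2 beats = 20 beats; 5 beats/chord → 4 chords.
B: 7 bars × 4 beats = 28 beats; 2 beats/chord → 14 chords.
C: 20 bars × 2 beats = 40 beats; 8 beats/chord → 5 chords.
Total: 4 + 14 + 5 = 23.

23 chords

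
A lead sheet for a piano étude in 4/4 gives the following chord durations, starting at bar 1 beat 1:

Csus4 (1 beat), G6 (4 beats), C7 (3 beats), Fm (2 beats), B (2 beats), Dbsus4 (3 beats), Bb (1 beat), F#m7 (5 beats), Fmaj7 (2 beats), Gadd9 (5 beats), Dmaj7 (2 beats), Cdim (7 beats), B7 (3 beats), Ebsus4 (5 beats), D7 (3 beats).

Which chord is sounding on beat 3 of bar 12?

D7

Beat 3 of bar 12 is beat (12−1)×4 + 3 = 47 overall.
Running totals: Csus4 ends at 1, G6 ends at 5, C7 ends at 8, Fm ends at 10, B ends at 12, Dbsus4 ends at 15, Bb ends at 16, F#m7 ends at 21, Fmaj7 ends at 23, Gadd9 ends at 28, Dmaj7 ends at 30, Cdim ends at 37, B7 ends at 40, Ebsus4 ends at 45, D7 ends at 48.
Beat 47 falls within D7.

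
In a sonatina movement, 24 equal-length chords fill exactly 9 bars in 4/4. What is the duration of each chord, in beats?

1.5 beats

9 bars × 4 beats/bar = 36 beats total.
36 beats ÷ 24 chords = 1.5 beats per chord.
(That is a dotted quarter note.)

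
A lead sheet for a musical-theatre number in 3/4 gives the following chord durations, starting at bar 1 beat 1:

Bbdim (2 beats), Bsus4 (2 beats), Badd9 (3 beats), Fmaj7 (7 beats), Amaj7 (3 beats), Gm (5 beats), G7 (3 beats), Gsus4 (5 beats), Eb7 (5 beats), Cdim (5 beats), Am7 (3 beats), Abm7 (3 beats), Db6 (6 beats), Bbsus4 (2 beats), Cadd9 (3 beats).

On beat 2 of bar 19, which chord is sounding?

Beat 2 of bar 19 is beat (19−1)×3 + 2 = 56 overall.
Running totals: Bbdim ends at 2, Bsus4 ends at 4, Badd9 ends at 7, Fmaj7 ends at 14, Amaj7 ends at 17, Gm ends at 22, G7 ends at 25, Gsus4 ends at 30, Eb7 ends at 35, Cdim ends at 40, Am7 ends at 43, Abm7 ends at 46, Db6 ends at 52, Bbsus4 ends at 54, Cadd9 ends at 57.
Beat 56 falls within Cadd9.

Cadd9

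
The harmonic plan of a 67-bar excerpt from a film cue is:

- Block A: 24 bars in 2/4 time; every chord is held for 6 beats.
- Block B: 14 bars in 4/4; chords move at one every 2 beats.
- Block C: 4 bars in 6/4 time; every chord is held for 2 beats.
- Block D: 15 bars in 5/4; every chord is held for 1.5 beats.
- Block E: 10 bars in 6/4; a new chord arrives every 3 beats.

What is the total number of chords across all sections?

A has 48 beats and chords last 6 each, so 8 chords.
B has 56 beats and chords last 2 each, so 28 chords.
C has 24 beats and chords last 2 each, so 12 chords.
D has 75 beats and chords last 1.5 each, so 50 chords.
E has 60 beats and chords last 3 each, so 20 chords.
Total: 8 + 28 + 12 + 50 + 20 = 118.

118 chords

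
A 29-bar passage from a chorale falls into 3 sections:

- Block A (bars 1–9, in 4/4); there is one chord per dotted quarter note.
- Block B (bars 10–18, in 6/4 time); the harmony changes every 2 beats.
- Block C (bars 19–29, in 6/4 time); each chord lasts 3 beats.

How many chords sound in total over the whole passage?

A has 36 beats and chords last 1.5 each, so 24 chords.
B has 54 beats and chords last 2 each, so 27 chords.
C has 66 beats and chords last 3 each, so 22 chords.
Total: 24 + 27 + 22 = 73.

73 chords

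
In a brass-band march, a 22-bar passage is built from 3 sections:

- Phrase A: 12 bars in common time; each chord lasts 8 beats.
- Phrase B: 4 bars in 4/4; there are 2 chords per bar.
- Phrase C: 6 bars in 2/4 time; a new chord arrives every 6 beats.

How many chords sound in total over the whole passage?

16 chords

A has 48 beats and chords last 8 each, so 6 chords.
B has 16 beats and chords last 2 each, so 8 chords.
C has 12 beats and chords last 6 each, so 2 chords.
Total: 6 + 8 + 2 = 16.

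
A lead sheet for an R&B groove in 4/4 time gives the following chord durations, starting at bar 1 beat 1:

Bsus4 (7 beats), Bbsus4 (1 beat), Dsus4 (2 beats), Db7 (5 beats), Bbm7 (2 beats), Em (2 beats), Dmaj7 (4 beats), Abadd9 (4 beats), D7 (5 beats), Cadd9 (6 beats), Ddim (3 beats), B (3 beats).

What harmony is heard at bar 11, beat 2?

B

Beat 2 of bar 11 is beat (11−1)×4 + 2 = 42 overall.
Running totals: Bsus4 ends at 7, Bbsus4 ends at 8, Dsus4 ends at 10, Db7 ends at 15, Bbm7 ends at 17, Em ends at 19, Dmaj7 ends at 23, Abadd9 ends at 27, D7 ends at 32, Cadd9 ends at 38, Ddim ends at 41, B ends at 44.
Beat 42 falls within B.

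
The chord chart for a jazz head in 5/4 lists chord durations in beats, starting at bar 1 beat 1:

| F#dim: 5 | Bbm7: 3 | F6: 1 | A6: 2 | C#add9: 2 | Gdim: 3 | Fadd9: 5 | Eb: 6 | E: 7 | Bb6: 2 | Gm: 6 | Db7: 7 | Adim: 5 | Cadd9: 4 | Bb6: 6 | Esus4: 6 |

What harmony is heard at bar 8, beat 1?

Beat 1 of bar 8 is beat (8−1)×5 + 1 = 36 overall.
Running totals: F#dim ends at 5, Bbm7 ends at 8, F6 ends at 9, A6 ends at 11, C#add9 ends at 13, Gdim ends at 16, Fadd9 ends at 21, Eb ends at 27, E ends at 34, Bb6 ends at 36.
Beat 36 falls within Bb6.

Bb6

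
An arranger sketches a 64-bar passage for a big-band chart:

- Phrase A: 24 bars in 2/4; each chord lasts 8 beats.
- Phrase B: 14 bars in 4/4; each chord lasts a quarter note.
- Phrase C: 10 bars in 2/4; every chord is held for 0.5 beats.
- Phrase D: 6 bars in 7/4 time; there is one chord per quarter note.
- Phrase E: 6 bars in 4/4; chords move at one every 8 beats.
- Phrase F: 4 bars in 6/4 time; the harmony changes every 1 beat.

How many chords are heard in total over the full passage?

171 chords

A has 48 beats and chords last 8 each, so 6 chords.
B has 56 beats and chords last 1 each, so 56 chords.
C has 20 beats and chords last 0.5 each, so 40 chords.
D has 42 beats and chords last 1 each, so 42 chords.
E has 24 beats and chords last 8 each, so 3 chords.
F has 24 beats and chords last 1 each, so 24 chords.
Total: 6 + 56 + 40 + 42 + 3 + 24 = 171.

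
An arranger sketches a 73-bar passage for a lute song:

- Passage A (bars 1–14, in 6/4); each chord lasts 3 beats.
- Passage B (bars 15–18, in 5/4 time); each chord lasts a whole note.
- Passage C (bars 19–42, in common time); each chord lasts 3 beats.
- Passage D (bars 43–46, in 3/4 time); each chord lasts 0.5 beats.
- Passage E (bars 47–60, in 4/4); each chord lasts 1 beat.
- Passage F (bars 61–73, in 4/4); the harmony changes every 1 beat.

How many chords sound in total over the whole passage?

197 chords

A: 14·6 = 84 beats, 84/3 = 28 chords.
B: 4·5 = 20 beats, 20/4 = 5 chords.
C: 24·4 = 96 beats, 96/3 = 32 chords.
D: 4·3 = 12 beats, 12/0.5 = 24 chords.
E: 14·4 = 56 beats, 56/1 = 56 chords.
F: 13·4 = 52 beats, 52/1 = 52 chords.
Total: 28 + 5 + 32 + 24 + 56 + 52 = 197.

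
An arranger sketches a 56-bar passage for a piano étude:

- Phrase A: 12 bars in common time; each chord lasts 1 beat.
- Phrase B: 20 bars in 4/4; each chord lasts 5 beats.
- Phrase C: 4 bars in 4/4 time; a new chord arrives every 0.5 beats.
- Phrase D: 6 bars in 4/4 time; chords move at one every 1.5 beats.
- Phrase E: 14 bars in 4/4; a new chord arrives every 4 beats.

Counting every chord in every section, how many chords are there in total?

126 chords

A: 12 bars × 4 beats = 48 beats; 1 beat/chord → 48 chords.
B: 20 bars × 4 beats = 80 beats; 5 beats/chord → 16 chords.
C: 4 bars × 4 beats = 16 beats; 0.5 beats/chord → 32 chords.
D: 6 bars × 4 beats = 24 beats; 1.5 beats/chord → 16 chords.
E: 14 bars × 4 beats = 56 beats; 4 beats/chord → 14 chords.
Total: 48 + 16 + 32 + 16 + 14 = 126.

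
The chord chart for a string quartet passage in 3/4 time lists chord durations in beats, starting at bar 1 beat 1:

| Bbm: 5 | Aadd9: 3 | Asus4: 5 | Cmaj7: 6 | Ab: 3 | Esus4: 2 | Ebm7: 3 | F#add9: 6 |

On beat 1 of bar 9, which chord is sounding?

Beat 1 of bar 9 is beat (9−1)×3 + 1 = 25 overall.
Running totals: Bbm ends at 5, Aadd9 ends at 8, Asus4 ends at 13, Cmaj7 ends at 19, Ab ends at 22, Esus4 ends at 24, Ebm7 ends at 27.
Beat 25 falls within Ebm7.

Ebm7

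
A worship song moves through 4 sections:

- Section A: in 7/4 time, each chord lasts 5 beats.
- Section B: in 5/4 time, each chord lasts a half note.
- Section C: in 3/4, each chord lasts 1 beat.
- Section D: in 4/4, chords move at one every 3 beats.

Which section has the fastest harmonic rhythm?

Section C

A: 7/5 = 1.4 chords/bar.
B: 5/2 = 2.5 chords/bar.
C: 3/1 = 3 chords/bar.
D: 4/3 = 4/3 chords/bar.
Fastest is C at 3 chords/bar.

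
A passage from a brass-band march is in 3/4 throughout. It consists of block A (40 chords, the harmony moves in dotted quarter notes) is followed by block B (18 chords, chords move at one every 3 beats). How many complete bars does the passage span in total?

38 bars

A: 40 × 1.5 = 60 beats = 20 bars.
B: 18 × 3 = 54 beats = 18 bars.
Total: 20 + 18 = 38 bars.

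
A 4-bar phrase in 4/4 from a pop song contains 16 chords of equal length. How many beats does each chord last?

1 beat

4 bars × 4 beats/bar = 16 beats total.
16 beats ÷ 16 chords = 1 beats per chord.
(That is a quarter note.)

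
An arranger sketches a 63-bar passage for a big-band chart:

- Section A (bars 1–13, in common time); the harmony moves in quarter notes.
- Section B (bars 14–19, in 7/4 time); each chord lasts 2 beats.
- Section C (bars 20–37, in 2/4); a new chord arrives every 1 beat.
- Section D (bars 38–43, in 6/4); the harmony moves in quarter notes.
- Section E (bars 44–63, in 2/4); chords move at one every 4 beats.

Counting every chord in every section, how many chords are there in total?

A has 52 beats and chords last 1 each, so 52 chords.
B has 42 beats and chords last 2 each, so 21 chords.
C has 36 beats and chords last 1 each, so 36 chords.
D has 36 beats and chords last 1 each, so 36 chords.
E has 40 beats and chords last 4 each, so 10 chords.
Total: 52 + 21 + 36 + 36 + 10 = 155.

155 chords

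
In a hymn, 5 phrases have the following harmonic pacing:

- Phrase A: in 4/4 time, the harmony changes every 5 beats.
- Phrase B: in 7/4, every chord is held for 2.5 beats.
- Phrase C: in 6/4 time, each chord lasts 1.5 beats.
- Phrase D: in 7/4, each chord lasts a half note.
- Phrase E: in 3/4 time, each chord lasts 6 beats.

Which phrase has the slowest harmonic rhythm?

Phrase E

A: 4/5 = 0.8 chords/bar.
B: 7/2.5 = 2.8 chords/bar.
C: 6/1.5 = 4 chords/bar.
D: 7/2 = 3.5 chords/bar.
E: 3/6 = 0.5 chords/bar.
Slowest is E at 0.5 chords/bar.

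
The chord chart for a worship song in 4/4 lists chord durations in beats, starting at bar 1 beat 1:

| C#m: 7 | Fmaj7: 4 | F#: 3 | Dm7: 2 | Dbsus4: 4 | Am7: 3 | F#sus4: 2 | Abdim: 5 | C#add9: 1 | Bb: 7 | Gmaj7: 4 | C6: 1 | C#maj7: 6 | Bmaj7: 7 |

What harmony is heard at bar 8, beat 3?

C#add9

Beat 3 of bar 8 is beat (8−1)×4 + 3 = 31 overall.
Running totals: C#m ends at 7, Fmaj7 ends at 11, F# ends at 14, Dm7 ends at 16, Dbsus4 ends at 20, Am7 ends at 23, F#sus4 ends at 25, Abdim ends at 30, C#add9 ends at 31.
Beat 31 falls within C#add9.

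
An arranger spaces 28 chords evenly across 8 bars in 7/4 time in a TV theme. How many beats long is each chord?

2 beats

8 bars × 7 beats/bar = 56 beats total.
56 beats ÷ 28 chords = 2 beats per chord.
(That is a half note.)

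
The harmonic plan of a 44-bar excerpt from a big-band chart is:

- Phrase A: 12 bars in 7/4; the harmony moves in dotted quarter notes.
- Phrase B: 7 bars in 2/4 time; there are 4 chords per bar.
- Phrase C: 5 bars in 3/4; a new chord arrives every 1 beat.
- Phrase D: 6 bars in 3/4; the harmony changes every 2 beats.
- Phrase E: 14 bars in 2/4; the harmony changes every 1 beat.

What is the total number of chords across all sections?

A has 84 beats and chords last 1.5 each, so 56 chords.
B has 14 beats and chords last 0.5 each, so 28 chords.
C has 15 beats and chords last 1 each, so 15 chords.
D has 18 beats and chords last 2 each, so 9 chords.
E has 28 beats and chords last 1 each, so 28 chords.
Total: 56 + 28 + 15 + 9 + 28 = 136.

136 chords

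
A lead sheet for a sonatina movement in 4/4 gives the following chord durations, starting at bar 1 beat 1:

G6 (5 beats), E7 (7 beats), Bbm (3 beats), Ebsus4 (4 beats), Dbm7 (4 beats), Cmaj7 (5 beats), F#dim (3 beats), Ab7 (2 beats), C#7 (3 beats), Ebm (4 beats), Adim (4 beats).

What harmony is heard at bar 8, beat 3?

F#dim

Beat 3 of bar 8 is beat (8−1)×4 + 3 = 31 overall.
Running totals: G6 ends at 5, E7 ends at 12, Bbm ends at 15, Ebsus4 ends at 19, Dbm7 ends at 23, Cmaj7 ends at 28, F#dim ends at 31.
Beat 31 falls within F#dim.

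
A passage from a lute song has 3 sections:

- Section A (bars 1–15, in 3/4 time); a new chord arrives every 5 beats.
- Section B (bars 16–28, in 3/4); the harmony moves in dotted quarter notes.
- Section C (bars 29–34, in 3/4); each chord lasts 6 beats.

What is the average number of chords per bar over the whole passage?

A: 15 bars of 3 beats is 45 beats; at 5 beats each that's 9 chords.
B: 13 bars of 3 beats is 39 beats; at 1.5 beats each that's 26 chords.
C: 6 bars of 3 beats is 18 beats; at 6 beats each that's 3 chords.
Overall: 38 chords over 34 bars → 38/34 = 19/17 chords per bar.

19/17 chords per bar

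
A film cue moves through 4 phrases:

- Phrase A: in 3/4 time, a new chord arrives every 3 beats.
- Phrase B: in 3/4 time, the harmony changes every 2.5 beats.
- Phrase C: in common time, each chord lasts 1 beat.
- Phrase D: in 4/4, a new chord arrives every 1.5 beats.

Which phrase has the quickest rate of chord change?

A: 3 beats/bar ÷ 3 beats/chord = 1 chord/bar.
B: 3 beats/bar ÷ 2.5 beats/chord = 1.2 chords/bar.
C: 4 beats/bar ÷ 1 beat/chord = 4 chords/bar.
D: 4 beats/bar ÷ 1.5 beats/chord = 8/3 chords/bar.
Fastest is C at 4 chords/bar.

Phrase C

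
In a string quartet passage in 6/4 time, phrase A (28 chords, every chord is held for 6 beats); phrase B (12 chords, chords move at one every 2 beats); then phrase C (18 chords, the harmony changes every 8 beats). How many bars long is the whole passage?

A: 28 × 6 = 168 beats = 28 bars.
B: 12 × 2 = 24 beats = 4 bars.
C: 18 × 8 = 144 beats = 24 bars.
Total: 28 + 4 + 24 = 56 bars.

56 bars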